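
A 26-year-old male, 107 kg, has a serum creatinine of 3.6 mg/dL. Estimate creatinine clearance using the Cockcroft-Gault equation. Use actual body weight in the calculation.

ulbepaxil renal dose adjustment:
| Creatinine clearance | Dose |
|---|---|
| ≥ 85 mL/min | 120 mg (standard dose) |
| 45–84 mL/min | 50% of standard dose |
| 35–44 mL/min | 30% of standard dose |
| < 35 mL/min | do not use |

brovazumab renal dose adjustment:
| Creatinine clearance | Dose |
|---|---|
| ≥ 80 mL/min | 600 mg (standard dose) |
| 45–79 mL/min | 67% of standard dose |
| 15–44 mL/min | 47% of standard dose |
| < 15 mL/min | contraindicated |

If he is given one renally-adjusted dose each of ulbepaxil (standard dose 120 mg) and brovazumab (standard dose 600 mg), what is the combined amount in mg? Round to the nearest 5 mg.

460 mg

CrCl = (140 − 26) × 107 / (72 × 3.6) = 12198.0 / 259.20 ≈ 47.1 mL/min
CrCl ≈ 47 mL/min.
ulbepaxil: 45–84 mL/min → 50% of 120 mg = 60 mg.
brovazumab: 45–79 mL/min → 67% of 600 mg = 402 mg.
Total = 60 + 402 = 462 mg.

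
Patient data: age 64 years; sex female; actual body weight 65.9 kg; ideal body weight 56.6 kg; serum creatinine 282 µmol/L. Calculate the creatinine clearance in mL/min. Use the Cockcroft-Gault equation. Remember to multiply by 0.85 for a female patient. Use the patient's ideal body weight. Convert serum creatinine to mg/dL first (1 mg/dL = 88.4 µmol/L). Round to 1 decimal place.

15.9 mL/min

SCr = 282 / 88.4 = 3.19 mg/dL
CrCl = (140 − 64) × 56.6 / (72 × 3.19) × 0.85 = 4301.6 / 229.68 × 0.85 ≈ 15.9 mL/min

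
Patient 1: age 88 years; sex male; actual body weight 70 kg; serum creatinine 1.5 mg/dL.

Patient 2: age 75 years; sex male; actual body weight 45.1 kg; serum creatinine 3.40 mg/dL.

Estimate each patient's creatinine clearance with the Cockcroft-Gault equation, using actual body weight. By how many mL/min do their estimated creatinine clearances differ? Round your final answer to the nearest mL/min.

Patient 1: CrCl = (140 − 88) × 70 / (72 × 1.5) = 3640.0 / 108.00 ≈ 33.7 mL/min
Patient 2: CrCl = (140 − 75) × 45.1 / (72 × 3.4) = 2931.5 / 244.80 ≈ 12.0 mL/min
|33.7 − 12.0| = 21.7 mL/min

22 mL/min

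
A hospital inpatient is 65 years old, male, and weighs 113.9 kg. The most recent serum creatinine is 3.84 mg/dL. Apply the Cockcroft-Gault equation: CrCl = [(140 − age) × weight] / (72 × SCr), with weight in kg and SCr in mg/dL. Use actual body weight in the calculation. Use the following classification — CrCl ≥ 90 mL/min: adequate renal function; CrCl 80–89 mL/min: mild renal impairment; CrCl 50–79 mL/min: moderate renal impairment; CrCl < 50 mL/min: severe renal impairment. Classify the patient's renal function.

severe renal impairment

CrCl = (140 − 65) × 113.9 / (72 × 3.84) = 8542.5 / 276.48 ≈ 30.9 mL/min
31 mL/min falls in the 'severe renal impairment' range.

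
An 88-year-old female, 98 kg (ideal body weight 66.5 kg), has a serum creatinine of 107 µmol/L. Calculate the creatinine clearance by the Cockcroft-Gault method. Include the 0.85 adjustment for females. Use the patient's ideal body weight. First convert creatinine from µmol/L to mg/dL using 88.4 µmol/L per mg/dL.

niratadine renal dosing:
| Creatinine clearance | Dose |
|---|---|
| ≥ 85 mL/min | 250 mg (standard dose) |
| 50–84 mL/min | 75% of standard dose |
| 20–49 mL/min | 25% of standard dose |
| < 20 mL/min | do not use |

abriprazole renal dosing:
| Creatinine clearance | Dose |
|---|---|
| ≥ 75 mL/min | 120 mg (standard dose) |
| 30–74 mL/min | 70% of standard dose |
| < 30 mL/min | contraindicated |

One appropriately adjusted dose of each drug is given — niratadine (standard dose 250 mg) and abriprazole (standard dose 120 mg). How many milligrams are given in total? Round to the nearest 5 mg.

145 mg

SCr = 107 / 88.4 = 1.21 mg/dL
CrCl = (140 − 88) × 66.5 / (72 × 1.21) × 0.85 = 3458.0 / 87.12 × 0.85 ≈ 33.7 mL/min
CrCl ≈ 34 mL/min.
niratadine: 20–49 mL/min → 25% of 250 mg = 62.5 mg.
abriprazole: 30–74 mL/min → 70% of 120 mg = 84 mg.
Total = 62.5 + 84 = 146.5 mg.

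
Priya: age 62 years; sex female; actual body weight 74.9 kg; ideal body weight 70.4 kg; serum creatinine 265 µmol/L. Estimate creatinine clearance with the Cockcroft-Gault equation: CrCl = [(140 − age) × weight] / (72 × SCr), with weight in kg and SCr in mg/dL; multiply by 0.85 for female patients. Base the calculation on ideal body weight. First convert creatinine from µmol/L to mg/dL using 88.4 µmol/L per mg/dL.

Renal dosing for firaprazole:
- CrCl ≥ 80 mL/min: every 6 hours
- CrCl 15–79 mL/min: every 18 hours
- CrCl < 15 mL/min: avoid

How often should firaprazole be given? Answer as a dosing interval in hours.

every 18 hours

SCr = 265 / 88.4 = 2.998 mg/dL
CrCl = (140 − 62) × 70.4 / (72 × 2.998) × 0.85 = 5491.2 / 215.86 × 0.85 ≈ 21.6 mL/min
CrCl ≈ 22 mL/min → bracket 15–79 mL/min → every 18 hours.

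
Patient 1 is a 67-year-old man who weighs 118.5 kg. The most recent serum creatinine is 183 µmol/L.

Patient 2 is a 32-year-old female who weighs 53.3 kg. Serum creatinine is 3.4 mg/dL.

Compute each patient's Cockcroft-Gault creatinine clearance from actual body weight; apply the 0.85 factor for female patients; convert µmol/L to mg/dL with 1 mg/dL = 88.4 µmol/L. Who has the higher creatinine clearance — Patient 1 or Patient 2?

Patient 1

Patient 1: SCr = 183 / 88.4 = 2.07 mg/dL
Patient 1: CrCl = (140 − 67) × 118.5 / (72 × 2.07) = 8650.5 / 149.04 ≈ 58.0 mL/min
Patient 2: CrCl = (140 − 32) × 53.3 / (72 × 3.4) × 0.85 = 5756.4 / 244.80 × 0.85 ≈ 20.0 mL/min
58.0 vs 20.0 mL/min → Patient 1 is higher.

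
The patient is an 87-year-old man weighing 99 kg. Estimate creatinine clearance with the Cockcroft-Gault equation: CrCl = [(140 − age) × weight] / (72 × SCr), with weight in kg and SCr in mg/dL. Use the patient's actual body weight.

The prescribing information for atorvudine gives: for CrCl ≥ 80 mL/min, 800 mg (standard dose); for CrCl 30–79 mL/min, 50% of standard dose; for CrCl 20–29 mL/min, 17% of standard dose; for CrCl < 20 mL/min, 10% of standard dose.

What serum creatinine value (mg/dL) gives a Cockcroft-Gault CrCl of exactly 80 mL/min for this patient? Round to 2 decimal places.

0.91 mg/dL

Standard dose requires CrCl ≥ 80 mL/min.
Set (140 − 87) × 99 / (72 × SCr) = 80
SCr = (140 − 87) × 99 / (72 × 80) = 0.911 mg/dL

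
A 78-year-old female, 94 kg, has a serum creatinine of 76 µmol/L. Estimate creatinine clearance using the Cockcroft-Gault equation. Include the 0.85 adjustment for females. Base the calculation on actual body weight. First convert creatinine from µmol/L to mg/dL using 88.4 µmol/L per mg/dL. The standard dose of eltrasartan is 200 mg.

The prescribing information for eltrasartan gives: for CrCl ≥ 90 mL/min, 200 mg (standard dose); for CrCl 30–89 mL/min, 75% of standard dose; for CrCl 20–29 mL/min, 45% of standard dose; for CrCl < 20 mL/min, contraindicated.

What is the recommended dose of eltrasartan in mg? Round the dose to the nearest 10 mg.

150 mg

SCr = 76 / 88.4 = 0.86 mg/dL
CrCl = (140 − 78) × 94 / (72 × 0.86) × 0.85 = 5828.0 / 61.92 × 0.85 ≈ 80.0 mL/min
CrCl ≈ 80 mL/min → bracket 30–89 mL/min.
75% of 200 mg = 150 mg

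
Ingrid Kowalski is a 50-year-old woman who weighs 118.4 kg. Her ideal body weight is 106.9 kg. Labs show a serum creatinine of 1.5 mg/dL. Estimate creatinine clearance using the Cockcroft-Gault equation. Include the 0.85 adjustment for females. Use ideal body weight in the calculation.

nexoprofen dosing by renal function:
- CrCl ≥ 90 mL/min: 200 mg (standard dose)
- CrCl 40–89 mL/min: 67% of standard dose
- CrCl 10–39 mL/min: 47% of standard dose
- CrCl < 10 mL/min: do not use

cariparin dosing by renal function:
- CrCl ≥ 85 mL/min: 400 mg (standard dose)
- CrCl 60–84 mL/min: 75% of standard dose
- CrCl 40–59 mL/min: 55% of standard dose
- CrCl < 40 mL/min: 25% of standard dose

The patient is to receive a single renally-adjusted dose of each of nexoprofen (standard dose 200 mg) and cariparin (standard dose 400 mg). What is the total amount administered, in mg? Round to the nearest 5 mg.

435 mg

CrCl = (140 − 50) × 106.9 / (72 × 1.5) × 0.85 = 9621.0 / 108.00 × 0.85 ≈ 75.7 mL/min
CrCl ≈ 76 mL/min.
nexoprofen: 40–89 mL/min → 67% of 200 mg = 134 mg.
cariparin: 60–84 mL/min → 75% of 400 mg = 300 mg.
Total = 134 + 300 = 434 mg.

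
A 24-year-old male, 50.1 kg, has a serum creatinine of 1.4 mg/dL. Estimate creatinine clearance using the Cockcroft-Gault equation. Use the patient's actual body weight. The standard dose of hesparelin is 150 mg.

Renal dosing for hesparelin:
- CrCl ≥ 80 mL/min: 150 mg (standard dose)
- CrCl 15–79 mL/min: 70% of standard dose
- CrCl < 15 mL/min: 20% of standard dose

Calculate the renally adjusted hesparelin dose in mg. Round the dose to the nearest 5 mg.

105 mg

CrCl = (140 − 24) × 50.1 / (72 × 1.4) = 5811.6 / 100.80 ≈ 57.7 mL/min
CrCl ≈ 58 mL/min → bracket 15–79 mL/min.
70% of 150 mg = 105 mg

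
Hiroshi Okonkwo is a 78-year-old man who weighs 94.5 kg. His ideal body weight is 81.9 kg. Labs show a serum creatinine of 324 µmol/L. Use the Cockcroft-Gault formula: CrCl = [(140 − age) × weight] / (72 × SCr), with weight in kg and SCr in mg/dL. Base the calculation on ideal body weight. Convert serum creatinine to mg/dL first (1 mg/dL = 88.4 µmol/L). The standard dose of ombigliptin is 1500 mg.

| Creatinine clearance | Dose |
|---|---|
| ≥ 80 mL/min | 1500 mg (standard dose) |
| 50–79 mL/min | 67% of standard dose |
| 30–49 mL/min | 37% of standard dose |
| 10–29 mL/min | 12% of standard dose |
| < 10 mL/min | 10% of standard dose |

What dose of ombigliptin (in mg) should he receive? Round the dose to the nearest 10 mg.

SCr = 324 / 88.4 = 3.665 mg/dL
CrCl = (140 − 78) × 81.9 / (72 × 3.665) = 5077.8 / 263.88 ≈ 19.2 mL/min
CrCl ≈ 19 mL/min → bracket 10–29 mL/min.
12% of 1500 mg = 180 mg

180 mg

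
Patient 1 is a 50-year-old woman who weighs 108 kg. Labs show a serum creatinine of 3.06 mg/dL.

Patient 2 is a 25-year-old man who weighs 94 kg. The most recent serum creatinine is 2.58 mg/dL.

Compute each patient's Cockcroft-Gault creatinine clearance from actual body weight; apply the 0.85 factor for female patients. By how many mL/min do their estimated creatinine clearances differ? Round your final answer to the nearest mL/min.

21 mL/min

Patient 1: CrCl = (140 − 50) × 108 / (72 × 3.06) × 0.85 = 9720.0 / 220.32 × 0.85 ≈ 37.5 mL/min
Patient 2: CrCl = (140 − 25) × 94 / (72 × 2.58) = 10810.0 / 185.76 ≈ 58.2 mL/min
|37.5 − 58.2| = 20.7 mL/min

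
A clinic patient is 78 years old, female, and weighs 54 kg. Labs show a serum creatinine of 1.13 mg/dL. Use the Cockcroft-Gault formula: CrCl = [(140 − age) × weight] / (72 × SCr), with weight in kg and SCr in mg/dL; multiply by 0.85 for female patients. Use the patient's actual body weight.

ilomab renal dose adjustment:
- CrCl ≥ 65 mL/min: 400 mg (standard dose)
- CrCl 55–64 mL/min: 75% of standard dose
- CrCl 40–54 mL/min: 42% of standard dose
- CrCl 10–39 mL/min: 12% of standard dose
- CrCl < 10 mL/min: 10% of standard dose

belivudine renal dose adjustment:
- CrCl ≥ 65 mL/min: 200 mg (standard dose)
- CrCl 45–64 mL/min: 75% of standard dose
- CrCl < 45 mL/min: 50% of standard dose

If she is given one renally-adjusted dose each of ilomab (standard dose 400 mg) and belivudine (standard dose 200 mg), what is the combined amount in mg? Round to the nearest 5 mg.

CrCl = (140 − 78) × 54 / (72 × 1.13) × 0.85 = 3348.0 / 81.36 × 0.85 ≈ 35.0 mL/min
CrCl ≈ 35 mL/min.
ilomab: 10–39 mL/min → 12% of 400 mg = 48 mg.
belivudine: < 45 mL/min → 50% of 200 mg = 100 mg.
Total = 48 + 100 = 148 mg.

150 mg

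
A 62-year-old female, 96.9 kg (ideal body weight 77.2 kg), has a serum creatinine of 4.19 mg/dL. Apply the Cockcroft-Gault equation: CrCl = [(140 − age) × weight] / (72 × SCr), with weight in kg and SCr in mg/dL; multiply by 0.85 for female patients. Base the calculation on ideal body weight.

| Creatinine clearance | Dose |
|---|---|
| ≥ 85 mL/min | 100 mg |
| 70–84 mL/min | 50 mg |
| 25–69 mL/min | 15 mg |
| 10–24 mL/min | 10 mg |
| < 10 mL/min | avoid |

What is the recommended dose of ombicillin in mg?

10 mg

CrCl = (140 − 62) × 77.2 / (72 × 4.19) × 0.85 = 6021.6 / 301.68 × 0.85 ≈ 17.0 mL/min
CrCl ≈ 17 mL/min → bracket 10–24 mL/min.
Dose for this bracket: 10 mg.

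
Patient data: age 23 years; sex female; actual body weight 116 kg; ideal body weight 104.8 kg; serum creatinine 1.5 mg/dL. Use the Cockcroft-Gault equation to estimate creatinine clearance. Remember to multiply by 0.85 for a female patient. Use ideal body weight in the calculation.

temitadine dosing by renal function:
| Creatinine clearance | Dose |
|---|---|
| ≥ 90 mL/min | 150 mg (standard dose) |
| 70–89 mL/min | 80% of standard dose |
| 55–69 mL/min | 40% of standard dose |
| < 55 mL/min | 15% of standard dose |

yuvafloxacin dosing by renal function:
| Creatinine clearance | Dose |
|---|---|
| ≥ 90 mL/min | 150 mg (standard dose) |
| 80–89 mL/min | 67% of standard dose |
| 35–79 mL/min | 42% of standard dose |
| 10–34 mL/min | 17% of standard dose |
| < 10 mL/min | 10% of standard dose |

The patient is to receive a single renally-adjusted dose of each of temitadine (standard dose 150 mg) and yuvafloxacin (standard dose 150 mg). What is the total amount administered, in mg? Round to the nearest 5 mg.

300 mg

CrCl = (140 − 23) × 104.8 / (72 × 1.5) × 0.85 = 12261.6 / 108.00 × 0.85 ≈ 96.5 mL/min
CrCl ≈ 97 mL/min.
temitadine: ≥ 90 mL/min → 100% of 150 mg = 150 mg.
yuvafloxacin: ≥ 90 mL/min → 100% of 150 mg = 150 mg.
Total = 150 + 150 = 300 mg.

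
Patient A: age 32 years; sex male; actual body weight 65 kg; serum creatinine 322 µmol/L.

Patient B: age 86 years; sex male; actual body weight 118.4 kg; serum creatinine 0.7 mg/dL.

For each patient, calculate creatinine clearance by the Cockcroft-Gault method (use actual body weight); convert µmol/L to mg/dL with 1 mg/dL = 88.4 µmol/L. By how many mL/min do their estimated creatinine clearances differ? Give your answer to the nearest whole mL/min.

Patient A: SCr = 322 / 88.4 = 3.643 mg/dL
Patient A: CrCl = (140 − 32) × 65 / (72 × 3.643) = 7020.0 / 262.30 ≈ 26.8 mL/min
Patient B: CrCl = (140 − 86) × 118.4 / (72 × 0.7) = 6393.6 / 50.40 ≈ 126.9 mL/min
|26.8 − 126.9| = 100.1 mL/min

100 mL/min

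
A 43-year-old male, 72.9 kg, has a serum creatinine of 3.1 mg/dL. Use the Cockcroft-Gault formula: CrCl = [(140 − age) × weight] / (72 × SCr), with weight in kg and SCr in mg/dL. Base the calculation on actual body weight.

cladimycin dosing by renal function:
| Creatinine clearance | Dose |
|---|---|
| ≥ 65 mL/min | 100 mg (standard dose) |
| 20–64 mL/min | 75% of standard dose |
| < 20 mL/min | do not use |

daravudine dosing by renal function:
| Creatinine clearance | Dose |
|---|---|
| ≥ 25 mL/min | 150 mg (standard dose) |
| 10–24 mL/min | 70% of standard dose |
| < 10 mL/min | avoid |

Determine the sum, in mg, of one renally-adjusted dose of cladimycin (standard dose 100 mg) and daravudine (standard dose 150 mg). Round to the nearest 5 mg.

CrCl = (140 − 43) × 72.9 / (72 × 3.1) = 7071.3 / 223.20 ≈ 31.7 mL/min
CrCl ≈ 32 mL/min.
cladimycin: 20–64 mL/min → 75% of 100 mg = 75 mg.
daravudine: ≥ 25 mL/min → 100% of 150 mg = 150 mg.
Total = 75 + 150 = 225 mg.

225 mg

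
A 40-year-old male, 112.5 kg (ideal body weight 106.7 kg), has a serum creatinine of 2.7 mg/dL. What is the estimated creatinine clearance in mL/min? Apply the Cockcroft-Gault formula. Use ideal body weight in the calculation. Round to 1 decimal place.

CrCl = (140 − 40) × 106.7 / (72 × 2.7) = 10670.0 / 194.40 ≈ 54.9 mL/min

54.9 mL/min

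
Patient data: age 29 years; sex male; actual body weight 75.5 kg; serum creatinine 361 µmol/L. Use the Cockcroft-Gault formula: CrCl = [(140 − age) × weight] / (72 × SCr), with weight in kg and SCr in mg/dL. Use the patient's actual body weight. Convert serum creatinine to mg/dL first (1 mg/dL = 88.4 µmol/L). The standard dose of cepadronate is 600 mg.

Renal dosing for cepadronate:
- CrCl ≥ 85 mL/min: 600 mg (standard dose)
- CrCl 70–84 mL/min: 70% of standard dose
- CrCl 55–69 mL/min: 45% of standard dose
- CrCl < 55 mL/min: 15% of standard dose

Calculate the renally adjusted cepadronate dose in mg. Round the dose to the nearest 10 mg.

90 mg

SCr = 361 / 88.4 = 4.084 mg/dL
CrCl = (140 − 29) × 75.5 / (72 × 4.084) = 8380.5 / 294.05 ≈ 28.5 mL/min
CrCl ≈ 29 mL/min → bracket < 55 mL/min.
15% of 600 mg = 90 mg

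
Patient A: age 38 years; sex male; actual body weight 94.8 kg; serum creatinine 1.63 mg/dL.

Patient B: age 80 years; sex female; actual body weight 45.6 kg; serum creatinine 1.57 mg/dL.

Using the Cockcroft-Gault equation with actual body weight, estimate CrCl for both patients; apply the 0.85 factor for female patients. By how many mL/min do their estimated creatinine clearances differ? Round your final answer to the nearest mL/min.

62 mL/min

Patient A: CrCl = (140 − 38) × 94.8 / (72 × 1.63) = 9669.6 / 117.36 ≈ 82.4 mL/min
Patient B: CrCl = (140 − 80) × 45.6 / (72 × 1.57) × 0.85 = 2736.0 / 113.04 × 0.85 ≈ 20.6 mL/min
|82.4 − 20.6| = 61.8 mL/min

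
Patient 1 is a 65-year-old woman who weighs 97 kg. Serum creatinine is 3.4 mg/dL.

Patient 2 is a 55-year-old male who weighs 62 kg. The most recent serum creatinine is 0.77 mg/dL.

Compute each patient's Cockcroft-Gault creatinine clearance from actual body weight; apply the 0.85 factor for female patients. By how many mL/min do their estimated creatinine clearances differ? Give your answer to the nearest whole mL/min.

Patient 1: CrCl = (140 − 65) × 97 / (72 × 3.4) × 0.85 = 7275.0 / 244.80 × 0.85 ≈ 25.3 mL/min
Patient 2: CrCl = (140 − 55) × 62 / (72 × 0.77) = 5270.0 / 55.44 ≈ 95.1 mL/min
|25.3 − 95.1| = 69.8 mL/min

70 mL/min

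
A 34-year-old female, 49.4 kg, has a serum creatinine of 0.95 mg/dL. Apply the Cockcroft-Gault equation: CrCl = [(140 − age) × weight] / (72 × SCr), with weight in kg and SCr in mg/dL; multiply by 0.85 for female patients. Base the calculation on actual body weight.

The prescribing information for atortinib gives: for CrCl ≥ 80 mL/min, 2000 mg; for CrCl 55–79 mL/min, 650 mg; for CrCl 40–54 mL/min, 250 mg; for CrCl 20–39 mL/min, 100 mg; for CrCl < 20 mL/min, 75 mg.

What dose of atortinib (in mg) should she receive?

650 mg

CrCl = (140 − 34) × 49.4 / (72 × 0.95) × 0.85 = 5236.4 / 68.40 × 0.85 ≈ 65.1 mL/min
CrCl ≈ 65 mL/min → bracket 55–79 mL/min.
Dose for this bracket: 650 mg.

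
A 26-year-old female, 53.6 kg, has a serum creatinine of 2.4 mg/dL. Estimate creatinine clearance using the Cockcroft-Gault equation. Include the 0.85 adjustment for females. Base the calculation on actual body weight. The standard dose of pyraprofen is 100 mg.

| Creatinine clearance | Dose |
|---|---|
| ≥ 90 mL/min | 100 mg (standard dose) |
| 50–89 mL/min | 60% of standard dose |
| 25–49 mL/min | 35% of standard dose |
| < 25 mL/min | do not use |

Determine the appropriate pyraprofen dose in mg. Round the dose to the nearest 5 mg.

35 mg

CrCl = (140 − 26) × 53.6 / (72 × 2.4) × 0.85 = 6110.4 / 172.80 × 0.85 ≈ 30.1 mL/min
CrCl ≈ 30 mL/min → bracket 25–49 mL/min.
35% of 100 mg = 35 mg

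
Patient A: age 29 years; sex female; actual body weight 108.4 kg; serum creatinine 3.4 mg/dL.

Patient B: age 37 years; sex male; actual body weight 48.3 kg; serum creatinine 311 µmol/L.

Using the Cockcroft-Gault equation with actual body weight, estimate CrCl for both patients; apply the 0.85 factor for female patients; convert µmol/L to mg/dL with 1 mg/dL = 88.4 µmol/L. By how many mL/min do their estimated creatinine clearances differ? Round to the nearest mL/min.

22 mL/min

Patient A: CrCl = (140 − 29) × 108.4 / (72 × 3.4) × 0.85 = 12032.4 / 244.80 × 0.85 ≈ 41.8 mL/min
Patient B: SCr = 311 / 88.4 = 3.518 mg/dL
Patient B: CrCl = (140 − 37) × 48.3 / (72 × 3.518) = 4974.9 / 253.30 ≈ 19.6 mL/min
|41.8 − 19.6| = 22.2 mL/min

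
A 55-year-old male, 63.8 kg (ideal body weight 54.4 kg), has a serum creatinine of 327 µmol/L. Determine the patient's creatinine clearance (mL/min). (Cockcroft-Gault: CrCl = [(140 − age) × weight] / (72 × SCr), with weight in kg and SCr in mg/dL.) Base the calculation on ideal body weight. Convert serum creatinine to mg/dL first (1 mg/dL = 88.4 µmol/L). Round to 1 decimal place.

SCr = 327 / 88.4 = 3.699 mg/dL
CrCl = (140 − 55) × 54.4 / (72 × 3.699) = 4624.0 / 266.33 ≈ 17.4 mL/min

17.4 mL/min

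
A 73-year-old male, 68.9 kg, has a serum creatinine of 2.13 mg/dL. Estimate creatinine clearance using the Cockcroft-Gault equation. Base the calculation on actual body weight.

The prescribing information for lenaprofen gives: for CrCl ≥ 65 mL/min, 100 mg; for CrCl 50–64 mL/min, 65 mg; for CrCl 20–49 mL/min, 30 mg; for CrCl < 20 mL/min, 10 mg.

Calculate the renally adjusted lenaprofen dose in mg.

CrCl = (140 − 73) × 68.9 / (72 × 2.13) = 4616.3 / 153.36 ≈ 30.1 mL/min
CrCl ≈ 30 mL/min → bracket 20–49 mL/min.
Dose for this bracket: 30 mg.

30 mg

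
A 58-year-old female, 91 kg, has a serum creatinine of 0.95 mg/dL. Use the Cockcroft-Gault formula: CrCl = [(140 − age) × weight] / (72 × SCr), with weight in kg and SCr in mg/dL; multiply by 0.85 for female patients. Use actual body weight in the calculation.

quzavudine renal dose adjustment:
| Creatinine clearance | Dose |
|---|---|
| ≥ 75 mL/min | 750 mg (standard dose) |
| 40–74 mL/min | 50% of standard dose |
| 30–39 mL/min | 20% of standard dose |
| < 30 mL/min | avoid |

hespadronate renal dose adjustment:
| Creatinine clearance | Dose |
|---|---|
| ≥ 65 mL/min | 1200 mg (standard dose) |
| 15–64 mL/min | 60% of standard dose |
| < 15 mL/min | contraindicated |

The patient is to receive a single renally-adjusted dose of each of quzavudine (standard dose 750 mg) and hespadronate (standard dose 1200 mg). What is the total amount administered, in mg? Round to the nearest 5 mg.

1950 mg

CrCl = (140 − 58) × 91 / (72 × 0.95) × 0.85 = 7462.0 / 68.40 × 0.85 ≈ 92.7 mL/min
CrCl ≈ 93 mL/min.
quzavudine: ≥ 75 mL/min → 100% of 750 mg = 750 mg.
hespadronate: ≥ 65 mL/min → 100% of 1200 mg = 1200 mg.
Total = 750 + 1200 = 1950 mg.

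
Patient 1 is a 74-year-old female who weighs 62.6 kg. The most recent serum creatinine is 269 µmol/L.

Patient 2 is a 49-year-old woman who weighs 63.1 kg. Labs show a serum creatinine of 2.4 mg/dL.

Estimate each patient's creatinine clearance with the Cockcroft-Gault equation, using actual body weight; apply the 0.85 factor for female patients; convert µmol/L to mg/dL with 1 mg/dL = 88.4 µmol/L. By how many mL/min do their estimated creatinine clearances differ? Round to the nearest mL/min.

Patient 1: SCr = 269 / 88.4 = 3.043 mg/dL
Patient 1: CrCl = (140 − 74) × 62.6 / (72 × 3.043) × 0.85 = 4131.6 / 219.10 × 0.85 ≈ 16.0 mL/min
Patient 2: CrCl = (140 − 49) × 63.1 / (72 × 2.4) × 0.85 = 5742.1 / 172.80 × 0.85 ≈ 28.2 mL/min
|16.0 − 28.2| = 12.2 mL/min

12 mL/min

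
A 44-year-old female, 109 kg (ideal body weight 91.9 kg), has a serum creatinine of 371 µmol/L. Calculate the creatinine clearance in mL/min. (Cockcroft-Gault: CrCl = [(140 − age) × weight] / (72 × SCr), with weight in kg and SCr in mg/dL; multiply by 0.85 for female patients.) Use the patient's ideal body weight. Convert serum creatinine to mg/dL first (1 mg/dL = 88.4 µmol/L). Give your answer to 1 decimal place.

SCr = 371 / 88.4 = 4.197 mg/dL
CrCl = (140 − 44) × 91.9 / (72 × 4.197) × 0.85 = 8822.4 / 302.18 × 0.85 ≈ 24.8 mL/min

24.8 mL/min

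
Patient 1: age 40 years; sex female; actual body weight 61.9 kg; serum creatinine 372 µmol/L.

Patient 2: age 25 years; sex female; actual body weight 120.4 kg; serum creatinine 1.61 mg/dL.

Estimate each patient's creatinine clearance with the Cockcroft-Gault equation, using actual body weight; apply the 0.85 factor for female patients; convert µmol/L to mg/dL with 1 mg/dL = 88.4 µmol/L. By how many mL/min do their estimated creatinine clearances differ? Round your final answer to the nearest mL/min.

84 mL/min

Patient 1: SCr = 372 / 88.4 = 4.208 mg/dL
Patient 1: CrCl = (140 − 40) × 61.9 / (72 × 4.208) × 0.85 = 6190.0 / 302.98 × 0.85 ≈ 17.4 mL/min
Patient 2: CrCl = (140 − 25) × 120.4 / (72 × 1.61) × 0.85 = 13846.0 / 115.92 × 0.85 ≈ 101.5 mL/min
|17.4 − 101.5| = 84.1 mL/min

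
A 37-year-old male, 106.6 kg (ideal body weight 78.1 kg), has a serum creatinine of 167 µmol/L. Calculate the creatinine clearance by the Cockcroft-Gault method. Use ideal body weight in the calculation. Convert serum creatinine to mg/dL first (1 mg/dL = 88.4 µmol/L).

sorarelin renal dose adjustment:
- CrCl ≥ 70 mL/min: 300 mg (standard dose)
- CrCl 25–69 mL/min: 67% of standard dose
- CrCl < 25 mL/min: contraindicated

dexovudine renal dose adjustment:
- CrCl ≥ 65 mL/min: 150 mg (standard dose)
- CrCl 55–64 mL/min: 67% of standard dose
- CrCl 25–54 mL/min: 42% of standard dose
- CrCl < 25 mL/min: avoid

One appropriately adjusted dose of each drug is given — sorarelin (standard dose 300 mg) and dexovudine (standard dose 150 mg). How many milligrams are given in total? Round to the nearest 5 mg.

300 mg

SCr = 167 / 88.4 = 1.889 mg/dL
CrCl = (140 − 37) × 78.1 / (72 × 1.889) = 8044.3 / 136.01 ≈ 59.1 mL/min
CrCl ≈ 59 mL/min.
sorarelin: 25–69 mL/min → 67% of 300 mg = 201 mg.
dexovudine: 55–64 mL/min → 67% of 150 mg = 100.5 mg.
Total = 201 + 100.5 = 301.5 mg.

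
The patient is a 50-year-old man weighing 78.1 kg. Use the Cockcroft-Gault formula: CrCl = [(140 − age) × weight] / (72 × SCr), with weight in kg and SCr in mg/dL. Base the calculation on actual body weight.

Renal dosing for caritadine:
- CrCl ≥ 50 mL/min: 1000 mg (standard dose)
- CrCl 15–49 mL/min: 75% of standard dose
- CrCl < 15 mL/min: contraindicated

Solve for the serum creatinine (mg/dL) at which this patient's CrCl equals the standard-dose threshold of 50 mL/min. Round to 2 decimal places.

1.95 mg/dL

Standard dose requires CrCl ≥ 50 mL/min.
Set (140 − 50) × 78.1 / (72 × SCr) = 50
SCr = (140 − 50) × 78.1 / (72 × 50) = 1.952 mg/dL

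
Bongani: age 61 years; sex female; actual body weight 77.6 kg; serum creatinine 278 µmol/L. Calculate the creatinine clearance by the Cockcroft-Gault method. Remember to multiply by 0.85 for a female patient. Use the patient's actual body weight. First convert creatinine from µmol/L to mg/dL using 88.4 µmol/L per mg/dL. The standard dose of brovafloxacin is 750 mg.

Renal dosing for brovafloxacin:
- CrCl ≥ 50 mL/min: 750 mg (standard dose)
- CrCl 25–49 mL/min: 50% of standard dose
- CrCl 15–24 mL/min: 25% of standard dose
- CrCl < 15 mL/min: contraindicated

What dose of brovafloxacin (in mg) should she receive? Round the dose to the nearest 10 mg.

190 mg

SCr = 278 / 88.4 = 3.145 mg/dL
CrCl = (140 − 61) × 77.6 / (72 × 3.145) × 0.85 = 6130.4 / 226.44 × 0.85 ≈ 23.0 mL/min
CrCl ≈ 23 mL/min → bracket 15–24 mL/min.
25% of 750 mg = 187.5 mg → 190 mg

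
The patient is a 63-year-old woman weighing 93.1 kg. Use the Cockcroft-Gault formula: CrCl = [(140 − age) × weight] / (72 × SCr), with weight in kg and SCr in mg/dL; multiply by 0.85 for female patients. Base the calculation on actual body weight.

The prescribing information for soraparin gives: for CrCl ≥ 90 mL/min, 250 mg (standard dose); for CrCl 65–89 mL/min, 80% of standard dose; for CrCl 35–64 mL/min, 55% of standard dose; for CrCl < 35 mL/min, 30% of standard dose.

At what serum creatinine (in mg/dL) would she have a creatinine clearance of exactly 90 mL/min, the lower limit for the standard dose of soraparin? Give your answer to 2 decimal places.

0.94 mg/dL

Standard dose requires CrCl ≥ 90 mL/min.
Set (140 − 63) × 93.1 × 0.85 / (72 × SCr) = 90
SCr = (140 − 63) × 93.1 × 0.85 / (72 × 90) = 0.940 mg/dL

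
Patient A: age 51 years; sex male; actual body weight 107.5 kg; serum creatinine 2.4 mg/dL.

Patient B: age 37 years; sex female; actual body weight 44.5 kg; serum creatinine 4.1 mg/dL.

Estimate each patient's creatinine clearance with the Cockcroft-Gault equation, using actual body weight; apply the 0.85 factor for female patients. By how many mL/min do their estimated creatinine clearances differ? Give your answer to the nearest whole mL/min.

42 mL/min

Patient A: CrCl = (140 − 51) × 107.5 / (72 × 2.4) = 9567.5 / 172.80 ≈ 55.4 mL/min
Patient B: CrCl = (140 − 37) × 44.5 / (72 × 4.1) × 0.85 = 4583.5 / 295.20 × 0.85 ≈ 13.2 mL/min
|55.4 − 13.2| = 42.2 mL/min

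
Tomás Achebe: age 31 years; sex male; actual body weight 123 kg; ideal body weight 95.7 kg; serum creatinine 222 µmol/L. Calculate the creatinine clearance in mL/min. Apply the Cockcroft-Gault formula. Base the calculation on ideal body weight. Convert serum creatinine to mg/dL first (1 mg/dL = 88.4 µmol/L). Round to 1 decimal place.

SCr = 222 / 88.4 = 2.511 mg/dL
CrCl = (140 − 31) × 95.7 / (72 × 2.511) = 10431.3 / 180.79 ≈ 57.7 mL/min

57.7 mL/min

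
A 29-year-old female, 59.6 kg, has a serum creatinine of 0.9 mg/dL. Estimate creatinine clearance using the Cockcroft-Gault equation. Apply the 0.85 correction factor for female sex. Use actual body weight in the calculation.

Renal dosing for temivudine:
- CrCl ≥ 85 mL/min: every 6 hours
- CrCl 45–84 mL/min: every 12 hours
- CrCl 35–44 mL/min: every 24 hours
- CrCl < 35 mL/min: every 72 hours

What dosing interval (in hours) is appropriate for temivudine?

every 6 hours

CrCl = (140 − 29) × 59.6 / (72 × 0.9) × 0.85 = 6615.6 / 64.80 × 0.85 ≈ 86.8 mL/min
CrCl ≈ 87 mL/min → bracket ≥ 85 mL/min → every 6 hours.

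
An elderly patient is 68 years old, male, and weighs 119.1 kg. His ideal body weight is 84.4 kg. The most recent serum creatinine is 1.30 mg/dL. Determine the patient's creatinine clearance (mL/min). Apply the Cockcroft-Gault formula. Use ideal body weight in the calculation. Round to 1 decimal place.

CrCl = (140 − 68) × 84.4 / (72 × 1.3) = 6076.8 / 93.60 ≈ 64.9 mL/min

64.9 mL/min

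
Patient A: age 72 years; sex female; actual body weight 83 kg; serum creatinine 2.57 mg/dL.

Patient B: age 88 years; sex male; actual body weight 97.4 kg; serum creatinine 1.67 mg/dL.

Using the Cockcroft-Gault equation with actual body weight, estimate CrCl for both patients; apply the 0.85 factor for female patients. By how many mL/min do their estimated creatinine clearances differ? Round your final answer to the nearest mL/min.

Patient A: CrCl = (140 − 72) × 83 / (72 × 2.57) × 0.85 = 5644.0 / 185.04 × 0.85 ≈ 25.9 mL/min
Patient B: CrCl = (140 − 88) × 97.4 / (72 × 1.67) = 5064.8 / 120.24 ≈ 42.1 mL/min
|25.9 − 42.1| = 16.2 mL/min

16 mL/min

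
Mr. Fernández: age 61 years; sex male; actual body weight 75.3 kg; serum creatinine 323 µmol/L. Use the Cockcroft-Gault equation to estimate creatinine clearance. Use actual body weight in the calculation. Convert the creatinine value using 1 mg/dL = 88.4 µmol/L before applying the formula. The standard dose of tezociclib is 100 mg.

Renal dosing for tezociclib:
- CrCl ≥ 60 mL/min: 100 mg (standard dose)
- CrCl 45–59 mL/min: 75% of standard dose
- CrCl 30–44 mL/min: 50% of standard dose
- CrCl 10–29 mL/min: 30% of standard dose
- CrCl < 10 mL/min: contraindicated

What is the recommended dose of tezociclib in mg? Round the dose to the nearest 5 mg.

SCr = 323 / 88.4 = 3.654 mg/dL
CrCl = (140 − 61) × 75.3 / (72 × 3.654) = 5948.7 / 263.09 ≈ 22.6 mL/min
CrCl ≈ 23 mL/min → bracket 10–29 mL/min.
30% of 100 mg = 30 mg

30 mg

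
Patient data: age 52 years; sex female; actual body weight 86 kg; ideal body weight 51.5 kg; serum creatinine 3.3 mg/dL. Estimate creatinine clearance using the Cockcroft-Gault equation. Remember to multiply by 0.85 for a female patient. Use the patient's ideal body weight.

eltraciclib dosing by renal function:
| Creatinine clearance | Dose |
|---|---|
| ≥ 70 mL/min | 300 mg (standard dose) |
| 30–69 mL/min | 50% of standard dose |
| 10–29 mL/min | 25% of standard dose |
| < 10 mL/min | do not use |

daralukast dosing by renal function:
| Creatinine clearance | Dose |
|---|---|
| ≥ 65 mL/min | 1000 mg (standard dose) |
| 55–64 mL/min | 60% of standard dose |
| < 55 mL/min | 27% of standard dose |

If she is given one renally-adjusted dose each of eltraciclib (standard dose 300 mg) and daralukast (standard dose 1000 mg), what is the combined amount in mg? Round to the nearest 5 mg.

345 mg

CrCl = (140 − 52) × 51.5 / (72 × 3.3) × 0.85 = 4532.0 / 237.60 × 0.85 ≈ 16.2 mL/min
CrCl ≈ 16 mL/min.
eltraciclib: 10–29 mL/min → 25% of 300 mg = 75 mg.
daralukast: < 55 mL/min → 27% of 1000 mg = 270 mg.
Total = 75 + 270 = 345 mg.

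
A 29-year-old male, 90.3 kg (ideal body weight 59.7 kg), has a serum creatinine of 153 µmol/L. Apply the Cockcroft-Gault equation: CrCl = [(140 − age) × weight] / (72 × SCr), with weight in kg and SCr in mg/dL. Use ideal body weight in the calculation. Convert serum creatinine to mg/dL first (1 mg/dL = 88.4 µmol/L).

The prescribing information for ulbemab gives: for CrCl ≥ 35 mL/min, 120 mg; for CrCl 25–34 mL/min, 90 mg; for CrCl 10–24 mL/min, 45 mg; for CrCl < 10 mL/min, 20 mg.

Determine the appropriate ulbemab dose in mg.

SCr = 153 / 88.4 = 1.731 mg/dL
CrCl = (140 − 29) × 59.7 / (72 × 1.731) = 6626.7 / 124.63 ≈ 53.2 mL/min
CrCl ≈ 53 mL/min → bracket ≥ 35 mL/min.
Dose for this bracket: 120 mg.

120 mg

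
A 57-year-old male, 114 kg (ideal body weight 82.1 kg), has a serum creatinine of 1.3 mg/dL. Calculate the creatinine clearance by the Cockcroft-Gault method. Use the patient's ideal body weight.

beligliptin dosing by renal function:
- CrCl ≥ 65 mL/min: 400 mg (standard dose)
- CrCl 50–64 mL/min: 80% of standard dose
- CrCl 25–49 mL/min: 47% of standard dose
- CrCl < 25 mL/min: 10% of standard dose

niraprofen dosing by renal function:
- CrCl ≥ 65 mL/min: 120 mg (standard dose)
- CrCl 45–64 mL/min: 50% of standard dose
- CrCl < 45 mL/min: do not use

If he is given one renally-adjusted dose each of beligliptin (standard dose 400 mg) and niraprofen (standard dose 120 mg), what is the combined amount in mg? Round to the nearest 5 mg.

CrCl = (140 − 57) × 82.1 / (72 × 1.3) = 6814.3 / 93.60 ≈ 72.8 mL/min
CrCl ≈ 73 mL/min.
beligliptin: ≥ 65 mL/min → 100% of 400 mg = 400 mg.
niraprofen: ≥ 65 mL/min → 100% of 120 mg = 120 mg.
Total = 400 + 120 = 520 mg.

520 mg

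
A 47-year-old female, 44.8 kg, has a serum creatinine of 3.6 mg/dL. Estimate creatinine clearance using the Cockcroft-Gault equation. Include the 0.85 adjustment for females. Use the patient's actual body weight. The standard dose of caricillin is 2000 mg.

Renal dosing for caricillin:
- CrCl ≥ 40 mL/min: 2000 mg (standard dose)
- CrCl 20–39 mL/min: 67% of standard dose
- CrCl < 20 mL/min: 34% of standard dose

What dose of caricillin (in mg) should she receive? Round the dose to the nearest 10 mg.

680 mg

CrCl = (140 − 47) × 44.8 / (72 × 3.6) × 0.85 = 4166.4 / 259.20 × 0.85 ≈ 13.7 mL/min
CrCl ≈ 14 mL/min → bracket < 20 mL/min.
34% of 2000 mg = 680 mg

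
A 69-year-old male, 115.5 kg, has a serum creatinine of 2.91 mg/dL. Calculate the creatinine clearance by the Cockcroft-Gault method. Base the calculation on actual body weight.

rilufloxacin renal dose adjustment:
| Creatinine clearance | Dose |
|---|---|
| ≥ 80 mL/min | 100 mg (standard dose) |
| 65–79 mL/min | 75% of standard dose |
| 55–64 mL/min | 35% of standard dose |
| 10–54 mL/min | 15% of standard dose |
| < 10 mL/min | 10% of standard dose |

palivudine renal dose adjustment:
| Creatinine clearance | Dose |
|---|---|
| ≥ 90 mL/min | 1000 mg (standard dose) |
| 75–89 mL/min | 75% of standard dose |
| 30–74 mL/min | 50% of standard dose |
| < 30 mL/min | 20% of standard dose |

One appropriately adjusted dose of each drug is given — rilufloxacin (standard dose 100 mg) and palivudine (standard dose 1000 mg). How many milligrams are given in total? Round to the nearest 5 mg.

CrCl = (140 − 69) × 115.5 / (72 × 2.91) = 8200.5 / 209.52 ≈ 39.1 mL/min
CrCl ≈ 39 mL/min.
rilufloxacin: 10–54 mL/min → 15% of 100 mg = 15 mg.
palivudine: 30–74 mL/min → 50% of 1000 mg = 500 mg.
Total = 15 + 500 = 515 mg.

515 mg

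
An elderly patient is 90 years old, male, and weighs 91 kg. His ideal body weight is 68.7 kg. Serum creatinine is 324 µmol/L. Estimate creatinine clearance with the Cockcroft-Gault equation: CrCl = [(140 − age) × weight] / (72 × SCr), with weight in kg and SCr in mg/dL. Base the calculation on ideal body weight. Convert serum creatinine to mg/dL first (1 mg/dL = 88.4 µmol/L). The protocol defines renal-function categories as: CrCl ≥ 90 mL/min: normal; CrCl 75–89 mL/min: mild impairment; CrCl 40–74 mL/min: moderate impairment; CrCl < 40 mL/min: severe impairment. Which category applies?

SCr = 324 / 88.4 = 3.665 mg/dL
CrCl = (140 − 90) × 68.7 / (72 × 3.665) = 3435.0 / 263.88 ≈ 13.0 mL/min
13 mL/min falls in the 'severe impairment' range.

severe impairment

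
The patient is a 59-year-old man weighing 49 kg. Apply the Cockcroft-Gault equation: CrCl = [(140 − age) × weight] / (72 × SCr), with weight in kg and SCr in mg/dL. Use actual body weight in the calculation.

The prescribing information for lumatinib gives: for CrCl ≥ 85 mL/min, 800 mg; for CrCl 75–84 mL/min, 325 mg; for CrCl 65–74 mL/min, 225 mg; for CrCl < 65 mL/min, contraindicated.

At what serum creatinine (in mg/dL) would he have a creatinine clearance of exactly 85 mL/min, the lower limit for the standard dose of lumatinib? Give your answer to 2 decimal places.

0.65 mg/dL

Standard dose requires CrCl ≥ 85 mL/min.
Set (140 − 59) × 49 / (72 × SCr) = 85
SCr = (140 − 59) × 49 / (72 × 85) = 0.649 mg/dL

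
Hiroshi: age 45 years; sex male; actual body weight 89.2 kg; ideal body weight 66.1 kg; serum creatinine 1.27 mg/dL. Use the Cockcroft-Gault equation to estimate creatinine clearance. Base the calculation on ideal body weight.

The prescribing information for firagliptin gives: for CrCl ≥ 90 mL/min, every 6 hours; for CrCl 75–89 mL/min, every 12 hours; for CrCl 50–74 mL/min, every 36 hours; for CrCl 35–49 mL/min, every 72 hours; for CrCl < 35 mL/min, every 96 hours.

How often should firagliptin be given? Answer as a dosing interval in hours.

CrCl = (140 − 45) × 66.1 / (72 × 1.27) = 6279.5 / 91.44 ≈ 68.7 mL/min
CrCl ≈ 69 mL/min → bracket 50–74 mL/min → every 36 hours.

every 36 hours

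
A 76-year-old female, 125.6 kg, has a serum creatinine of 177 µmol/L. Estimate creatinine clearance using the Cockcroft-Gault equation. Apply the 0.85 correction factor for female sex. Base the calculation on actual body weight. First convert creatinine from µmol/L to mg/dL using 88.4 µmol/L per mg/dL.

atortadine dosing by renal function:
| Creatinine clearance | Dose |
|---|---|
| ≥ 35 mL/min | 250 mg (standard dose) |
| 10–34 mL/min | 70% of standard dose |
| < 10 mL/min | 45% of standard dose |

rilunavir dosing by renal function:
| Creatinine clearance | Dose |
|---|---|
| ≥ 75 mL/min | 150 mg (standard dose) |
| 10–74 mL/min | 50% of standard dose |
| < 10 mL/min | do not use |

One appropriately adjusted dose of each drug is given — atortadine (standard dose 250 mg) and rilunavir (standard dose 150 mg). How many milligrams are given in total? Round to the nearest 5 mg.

SCr = 177 / 88.4 = 2.002 mg/dL
CrCl = (140 − 76) × 125.6 / (72 × 2.002) × 0.85 = 8038.4 / 144.14 × 0.85 ≈ 47.4 mL/min
CrCl ≈ 47 mL/min.
atortadine: ≥ 35 mL/min → 100% of 250 mg = 250 mg.
rilunavir: 10–74 mL/min → 50% of 150 mg = 75 mg.
Total = 250 + 75 = 325 mg.

325 mg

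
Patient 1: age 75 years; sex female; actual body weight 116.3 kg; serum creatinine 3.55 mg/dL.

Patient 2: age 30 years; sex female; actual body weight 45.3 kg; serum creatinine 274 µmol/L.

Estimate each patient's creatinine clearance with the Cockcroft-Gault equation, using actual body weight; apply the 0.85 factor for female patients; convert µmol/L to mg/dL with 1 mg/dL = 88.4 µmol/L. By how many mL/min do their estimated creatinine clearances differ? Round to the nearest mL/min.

6 mL/min

Patient 1: CrCl = (140 − 75) × 116.3 / (72 × 3.55) × 0.85 = 7559.5 / 255.60 × 0.85 ≈ 25.1 mL/min
Patient 2: SCr = 274 / 88.4 = 3.1 mg/dL
Patient 2: CrCl = (140 − 30) × 45.3 / (72 × 3.1) × 0.85 = 4983.0 / 223.20 × 0.85 ≈ 19.0 mL/min
|25.1 − 19.0| = 6.1 mL/min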